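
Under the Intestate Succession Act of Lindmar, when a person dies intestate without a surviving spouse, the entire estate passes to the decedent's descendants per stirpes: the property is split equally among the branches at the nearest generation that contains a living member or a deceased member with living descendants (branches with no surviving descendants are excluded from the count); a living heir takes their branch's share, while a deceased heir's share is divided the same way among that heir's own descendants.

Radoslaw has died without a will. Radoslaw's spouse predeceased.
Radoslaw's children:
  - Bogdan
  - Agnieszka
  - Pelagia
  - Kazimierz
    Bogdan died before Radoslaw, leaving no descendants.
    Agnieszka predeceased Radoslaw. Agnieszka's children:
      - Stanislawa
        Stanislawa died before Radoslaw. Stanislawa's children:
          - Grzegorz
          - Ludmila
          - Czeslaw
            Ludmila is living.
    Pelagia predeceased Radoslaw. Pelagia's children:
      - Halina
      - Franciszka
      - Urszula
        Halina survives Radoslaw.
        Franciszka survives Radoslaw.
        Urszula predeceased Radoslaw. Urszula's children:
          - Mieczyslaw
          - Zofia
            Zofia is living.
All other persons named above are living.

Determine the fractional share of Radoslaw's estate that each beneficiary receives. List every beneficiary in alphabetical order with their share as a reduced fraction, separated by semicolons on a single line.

There is no surviving spouse, so the entire estate passes to Radoslaw's descendants per stirpes.
Bogdan left no surviving issue, so that branch lapses and is disregarded.
The estate is divided into 3 equal shares of 1/3 among Agnieszka, Pelagia, Kazimierz.
Agnieszka predeceased; the 1/3 allotted to Agnieszka's branch passes to Agnieszka's issue by representation.
Stanislawa's line is the sole branch at this level, so the full 1/3 passes to Stanislawa's issue by representation.
The 1/3 is divided into 3 equal shares of 1/9 among Grzegorz, Ludmila, Czeslaw.
Grzegorz is living and takes 1/9.
Ludmila is living and takes 1/9.
Czeslaw is living and takes 1/9.
Pelagia predeceased; the 1/3 allotted to Pelagia's branch passes to Pelagia's issue by representation.
The 1/3 is divided into 3 equal shares of 1/9 among Halina, Franciszka, Urszula.
Halina is living and takes 1/9.
Franciszka is living and takes 1/9.
Urszula predeceased; the 1/9 allotted to Urszula's branch passes to Urszula's issue by representation.
The 1/9 is divided into 2 equal shares of 1/18 among Mieczyslaw, Zofia.
Mieczyslaw is living and takes 1/18.
Zofia is living and takes 1/18.
Kazimierz is living and takes 1/3.

Czeslaw 1/9; Franciszka 1/9; Grzegorz 1/9; Halina 1/9; Kazimierz 1/3; Ludmila 1/9; Mieczyslaw 1/18; Zofia 1/18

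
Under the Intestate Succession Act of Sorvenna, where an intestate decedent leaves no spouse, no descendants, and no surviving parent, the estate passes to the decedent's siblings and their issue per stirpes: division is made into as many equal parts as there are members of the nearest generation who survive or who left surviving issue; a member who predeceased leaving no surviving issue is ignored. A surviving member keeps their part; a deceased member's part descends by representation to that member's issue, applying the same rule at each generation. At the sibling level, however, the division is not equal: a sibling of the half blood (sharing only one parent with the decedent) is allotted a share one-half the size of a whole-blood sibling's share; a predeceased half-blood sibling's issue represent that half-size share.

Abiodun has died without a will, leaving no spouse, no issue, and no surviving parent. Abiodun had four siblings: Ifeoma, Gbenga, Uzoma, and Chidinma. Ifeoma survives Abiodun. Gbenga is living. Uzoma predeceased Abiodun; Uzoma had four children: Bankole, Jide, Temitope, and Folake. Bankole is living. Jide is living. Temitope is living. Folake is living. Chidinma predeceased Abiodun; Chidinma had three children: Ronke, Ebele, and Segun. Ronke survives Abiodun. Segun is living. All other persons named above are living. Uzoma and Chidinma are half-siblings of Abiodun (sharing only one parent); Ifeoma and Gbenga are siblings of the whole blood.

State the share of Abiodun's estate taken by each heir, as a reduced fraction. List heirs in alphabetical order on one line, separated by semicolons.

No spouse, descendants, or parent survives, so the estate passes to Abiodun's siblings per stirpes.
Half-blood siblings count for one-half the weight of whole-blood siblings at the initial division.
Dividing 1 in proportion to weights (total weight 3): Ifeoma (weight 1) → 1/3; Gbenga (weight 1) → 1/3; Uzoma (weight 1/2) → 1/6; Chidinma (weight 1/2) → 1/6.
Ifeoma is living and takes 1/3.
Gbenga is living and takes 1/3.
Uzoma predeceased; the 1/6 allotted to Uzoma's branch passes to Uzoma's issue by representation.
The 1/6 is divided into 4 equal shares of 1/24 among Bankole, Jide, Temitope, Folake.
Bankole is living and takes 1/24.
Jide is living and takes 1/24.
Temitope is living and takes 1/24.
Folake is living and takes 1/24.
Chidinma predeceased; the 1/6 allotted to Chidinma's branch passes to Chidinma's issue by representation.
The 1/6 is divided into 3 equal shares of 1/18 among Ronke, Ebele, Segun.
Ronke is living and takes 1/18.
Ebele is living and takes 1/18.
Segun is living and takes 1/18.

Bankole 1/24; Ebele 1/18; Folake 1/24; Gbenga 1/3; Ifeoma 1/3; Jide 1/24; Ronke 1/18; Segun 1/18; Temitope 1/24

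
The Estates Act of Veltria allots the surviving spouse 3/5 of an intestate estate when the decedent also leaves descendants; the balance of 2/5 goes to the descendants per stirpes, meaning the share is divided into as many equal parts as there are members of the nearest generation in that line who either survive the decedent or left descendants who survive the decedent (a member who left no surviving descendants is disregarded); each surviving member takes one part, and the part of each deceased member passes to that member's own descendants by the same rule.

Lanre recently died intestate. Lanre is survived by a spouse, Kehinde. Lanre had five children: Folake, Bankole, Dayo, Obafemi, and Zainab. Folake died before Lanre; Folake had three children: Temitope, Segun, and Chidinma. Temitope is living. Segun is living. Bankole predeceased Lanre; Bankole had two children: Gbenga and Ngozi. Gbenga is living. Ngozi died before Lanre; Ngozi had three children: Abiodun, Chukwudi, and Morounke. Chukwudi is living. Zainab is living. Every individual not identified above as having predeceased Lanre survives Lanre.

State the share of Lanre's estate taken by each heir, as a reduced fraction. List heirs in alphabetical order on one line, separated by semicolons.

Kehinde, as surviving spouse, takes 3/5.
The remaining 2/5 passes to Lanre's descendants per stirpes.
The 2/5 is divided into 5 equal shares of 2/25 among Folake, Bankole, Dayo, Obafemi, Zainab.
Folake predeceased; the 2/25 allotted to Folake's branch passes to Folake's issue by representation.
The 2/25 is divided into 3 equal shares of 2/75 among Temitope, Segun, Chidinma.
Temitope is living and takes 2/75.
Segun is living and takes 2/75.
Chidinma is living and takes 2/75.
Bankole predeceased; the 2/25 allotted to Bankole's branch passes to Bankole's issue by representation.
The 2/25 is divided into 2 equal shares of 1/25 among Gbenga, Ngozi.
Gbenga is living and takes 1/25.
Ngozi predeceased; the 1/25 allotted to Ngozi's branch passes to Ngozi's issue by representation.
The 1/25 is divided into 3 equal shares of 1/75 among Abiodun, Chukwudi, Morounke.
Abiodun is living and takes 1/75.
Chukwudi is living and takes 1/75.
Morounke is living and takes 1/75.
Dayo is living and takes 2/25.
Obafemi is living and takes 2/25.
Zainab is living and takes 2/25.

Abiodun 1/75; Chidinma 2/75; Chukwudi 1/75; Dayo 2/25; Gbenga 1/25; Kehinde 3/5; Morounke 1/75; Obafemi 2/25; Segun 2/75; Temitope 2/75; Zainab 2/25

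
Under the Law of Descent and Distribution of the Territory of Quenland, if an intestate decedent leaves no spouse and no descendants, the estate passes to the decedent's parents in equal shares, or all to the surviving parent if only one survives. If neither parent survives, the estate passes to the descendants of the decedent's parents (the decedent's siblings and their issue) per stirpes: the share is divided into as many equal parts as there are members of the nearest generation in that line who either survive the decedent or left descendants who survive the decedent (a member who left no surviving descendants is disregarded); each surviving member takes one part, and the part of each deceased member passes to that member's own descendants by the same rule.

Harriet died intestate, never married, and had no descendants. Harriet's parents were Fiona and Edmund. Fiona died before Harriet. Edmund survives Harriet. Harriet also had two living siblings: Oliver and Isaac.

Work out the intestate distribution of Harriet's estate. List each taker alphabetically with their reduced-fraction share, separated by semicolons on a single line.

Only one parent, Edmund, survives, so Edmund takes the entire estate. The siblings take nothing because a surviving parent has priority.

Edmund 1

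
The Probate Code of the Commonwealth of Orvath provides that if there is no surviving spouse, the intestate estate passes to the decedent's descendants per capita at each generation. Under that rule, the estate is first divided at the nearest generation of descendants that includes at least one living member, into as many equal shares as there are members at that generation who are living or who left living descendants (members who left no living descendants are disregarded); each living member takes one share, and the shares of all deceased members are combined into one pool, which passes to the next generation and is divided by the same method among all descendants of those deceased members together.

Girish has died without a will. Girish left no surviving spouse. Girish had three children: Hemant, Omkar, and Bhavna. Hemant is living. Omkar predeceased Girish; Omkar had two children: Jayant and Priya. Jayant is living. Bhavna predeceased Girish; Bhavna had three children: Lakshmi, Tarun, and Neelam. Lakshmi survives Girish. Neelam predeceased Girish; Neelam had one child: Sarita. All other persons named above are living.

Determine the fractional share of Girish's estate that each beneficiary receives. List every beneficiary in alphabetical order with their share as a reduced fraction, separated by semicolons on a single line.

Hemant 1/3; Jayant 2/15; Lakshmi 2/15; Priya 2/15; Sarita 2/15; Tarun 2/15

There is no surviving spouse, so the entire estate passes to Girish's descendants per capita at each generation.
At generation 1 (Hemant, Omkar, Bhavna) there are 3 shares of (1)/3 = 1/3 each.
Living: Hemant — each takes 1/3.
Deceased: Omkar and Bhavna. Their combined 2/3 is pooled and carried to generation 2.
At generation 2 (Jayant, Priya, Lakshmi, Tarun, Neelam) there are 5 shares of (2/3)/5 = 2/15 each.
Living: Jayant, Priya, Lakshmi, and Tarun — each takes 2/15.
Deceased: Neelam. That 2/15 share is carried to generation 3.
At generation 3 (Sarita) there are 1 shares of (2/15)/1 = 2/15 each.
Living: Sarita — each takes 2/15.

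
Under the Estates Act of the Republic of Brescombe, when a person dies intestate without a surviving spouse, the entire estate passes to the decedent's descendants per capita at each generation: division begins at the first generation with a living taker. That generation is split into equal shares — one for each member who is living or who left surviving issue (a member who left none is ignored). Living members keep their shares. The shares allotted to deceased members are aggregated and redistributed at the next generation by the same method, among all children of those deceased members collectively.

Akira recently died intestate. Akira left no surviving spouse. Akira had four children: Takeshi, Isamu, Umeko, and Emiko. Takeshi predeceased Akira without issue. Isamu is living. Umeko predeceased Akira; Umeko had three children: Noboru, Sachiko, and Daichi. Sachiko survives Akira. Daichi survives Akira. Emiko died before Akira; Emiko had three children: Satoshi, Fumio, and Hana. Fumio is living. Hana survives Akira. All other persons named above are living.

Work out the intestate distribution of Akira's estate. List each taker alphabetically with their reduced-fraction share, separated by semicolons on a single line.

There is no surviving spouse, so the entire estate passes to Akira's descendants per capita at each generation.
At generation 1 (Isamu, Umeko, Emiko) there are 3 shares of (1)/3 = 1/3 each.
Living: Isamu — each takes 1/3.
Deceased: Umeko and Emiko. Their combined 2/3 is pooled and carried to generation 2.
At generation 2 (Noboru, Sachiko, Daichi, Satoshi, Fumio, Hana) there are 6 shares of (2/3)/6 = 1/9 each.
Living: Noboru, Sachiko, Daichi, Satoshi, Fumio, and Hana — each takes 1/9.

Daichi 1/9; Fumio 1/9; Hana 1/9; Isamu 1/3; Noboru 1/9; Sachiko 1/9; Satoshi 1/9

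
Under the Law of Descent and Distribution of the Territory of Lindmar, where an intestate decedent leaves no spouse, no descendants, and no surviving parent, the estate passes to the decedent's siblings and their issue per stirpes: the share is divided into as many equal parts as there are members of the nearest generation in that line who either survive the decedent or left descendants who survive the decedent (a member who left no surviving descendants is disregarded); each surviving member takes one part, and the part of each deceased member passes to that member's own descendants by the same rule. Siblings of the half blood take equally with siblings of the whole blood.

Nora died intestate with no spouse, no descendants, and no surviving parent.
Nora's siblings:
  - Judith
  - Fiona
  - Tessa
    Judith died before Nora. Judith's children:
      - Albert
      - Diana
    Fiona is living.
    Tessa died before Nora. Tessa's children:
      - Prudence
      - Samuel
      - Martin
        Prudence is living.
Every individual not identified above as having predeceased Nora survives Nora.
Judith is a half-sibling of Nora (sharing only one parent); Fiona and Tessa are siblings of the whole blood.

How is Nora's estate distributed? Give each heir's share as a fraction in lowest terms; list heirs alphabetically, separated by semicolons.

Albert 1/6; Diana 1/6; Fiona 1/3; Martin 1/9; Prudence 1/9; Samuel 1/9

No spouse, descendants, or parent survives, so the estate passes to Nora's siblings per stirpes.
Half-blood and whole-blood siblings take equally under the stated rule.
The estate is divided into 3 equal shares of 1/3 among Judith, Fiona, Tessa.
Judith predeceased; the 1/3 allotted to Judith's branch passes to Judith's issue by representation.
The 1/3 is divided into 2 equal shares of 1/6 among Albert, Diana.
Albert is living and takes 1/6.
Diana is living and takes 1/6.
Fiona is living and takes 1/3.
Tessa predeceased; the 1/3 allotted to Tessa's branch passes to Tessa's issue by representation.
The 1/3 is divided into 3 equal shares of 1/9 among Prudence, Samuel, Martin.
Prudence is living and takes 1/9.
Samuel is living and takes 1/9.
Martin is living and takes 1/9.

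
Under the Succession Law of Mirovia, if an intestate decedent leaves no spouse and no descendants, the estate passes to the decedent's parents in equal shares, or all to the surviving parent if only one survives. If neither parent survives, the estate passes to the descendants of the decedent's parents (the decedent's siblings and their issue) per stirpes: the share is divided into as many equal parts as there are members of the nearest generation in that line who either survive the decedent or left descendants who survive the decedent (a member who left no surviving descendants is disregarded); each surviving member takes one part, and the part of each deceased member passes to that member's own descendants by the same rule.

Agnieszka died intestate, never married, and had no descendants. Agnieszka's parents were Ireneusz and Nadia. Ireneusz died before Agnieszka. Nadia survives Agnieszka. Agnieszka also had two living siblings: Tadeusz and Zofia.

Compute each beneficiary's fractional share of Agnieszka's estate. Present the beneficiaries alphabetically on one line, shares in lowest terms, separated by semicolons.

Nadia 1

Only one parent, Nadia, survives, so Nadia takes the entire estate. The siblings take nothing because a surviving parent has priority.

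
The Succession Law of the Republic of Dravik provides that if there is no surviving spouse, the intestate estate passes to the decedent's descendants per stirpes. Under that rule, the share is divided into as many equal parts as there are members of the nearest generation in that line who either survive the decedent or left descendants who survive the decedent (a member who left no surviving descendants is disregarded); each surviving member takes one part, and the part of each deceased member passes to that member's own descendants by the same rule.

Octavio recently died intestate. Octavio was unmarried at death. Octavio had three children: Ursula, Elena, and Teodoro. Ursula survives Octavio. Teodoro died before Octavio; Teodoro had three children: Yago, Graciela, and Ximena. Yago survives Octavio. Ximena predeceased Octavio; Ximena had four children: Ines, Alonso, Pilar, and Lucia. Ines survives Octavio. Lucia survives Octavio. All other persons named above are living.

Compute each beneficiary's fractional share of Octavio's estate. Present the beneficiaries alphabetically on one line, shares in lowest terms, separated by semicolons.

There is no surviving spouse, so the entire estate passes to Octavio's descendants per stirpes.
The estate is divided into 3 equal shares of 1/3 among Ursula, Elena, Teodoro.
Ursula is living and takes 1/3.
Elena is living and takes 1/3.
Teodoro predeceased; the 1/3 allotted to Teodoro's branch passes to Teodoro's issue by representation.
The 1/3 is divided into 3 equal shares of 1/9 among Yago, Graciela, Ximena.
Yago is living and takes 1/9.
Graciela is living and takes 1/9.
Ximena predeceased; the 1/9 allotted to Ximena's branch passes to Ximena's issue by representation.
The 1/9 is divided into 4 equal shares of 1/36 among Ines, Alonso, Pilar, Lucia.
Ines is living and takes 1/36.
Alonso is living and takes 1/36.
Pilar is living and takes 1/36.
Lucia is living and takes 1/36.

Alonso 1/36; Elena 1/3; Graciela 1/9; Ines 1/36; Lucia 1/36; Pilar 1/36; Ursula 1/3; Yago 1/9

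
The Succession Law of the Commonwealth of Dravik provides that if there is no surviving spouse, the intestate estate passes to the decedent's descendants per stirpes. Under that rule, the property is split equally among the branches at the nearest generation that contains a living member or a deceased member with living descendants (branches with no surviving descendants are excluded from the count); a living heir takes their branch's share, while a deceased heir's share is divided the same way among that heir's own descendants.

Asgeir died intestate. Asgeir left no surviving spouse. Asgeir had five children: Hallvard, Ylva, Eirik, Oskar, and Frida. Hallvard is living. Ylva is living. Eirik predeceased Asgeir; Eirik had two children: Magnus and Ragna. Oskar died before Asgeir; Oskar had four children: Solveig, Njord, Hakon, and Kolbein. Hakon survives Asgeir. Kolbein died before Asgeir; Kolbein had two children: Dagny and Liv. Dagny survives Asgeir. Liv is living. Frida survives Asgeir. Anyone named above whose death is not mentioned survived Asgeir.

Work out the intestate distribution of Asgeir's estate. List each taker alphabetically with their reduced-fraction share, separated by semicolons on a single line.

There is no surviving spouse, so the entire estate passes to Asgeir's descendants per stirpes.
The estate is divided into 5 equal shares of 1/5 among Hallvard, Ylva, Eirik, Oskar, Frida.
Hallvard is living and takes 1/5.
Ylva is living and takes 1/5.
Eirik predeceased; the 1/5 allotted to Eirik's branch passes to Eirik's issue by representation.
The 1/5 is divided into 2 equal shares of 1/10 among Magnus, Ragna.
Magnus is living and takes 1/10.
Ragna is living and takes 1/10.
Oskar predeceased; the 1/5 allotted to Oskar's branch passes to Oskar's issue by representation.
The 1/5 is divided into 4 equal shares of 1/20 among Solveig, Njord, Hakon, Kolbein.
Solveig is living and takes 1/20.
Njord is living and takes 1/20.
Hakon is living and takes 1/20.
Kolbein predeceased; the 1/20 allotted to Kolbein's branch passes to Kolbein's issue by representation.
The 1/20 is divided into 2 equal shares of 1/40 among Dagny, Liv.
Dagny is living and takes 1/40.
Liv is living and takes 1/40.
Frida is living and takes 1/5.

Dagny 1/40; Frida 1/5; Hakon 1/20; Hallvard 1/5; Liv 1/40; Magnus 1/10; Njord 1/20; Ragna 1/10; Solveig 1/20; Ylva 1/5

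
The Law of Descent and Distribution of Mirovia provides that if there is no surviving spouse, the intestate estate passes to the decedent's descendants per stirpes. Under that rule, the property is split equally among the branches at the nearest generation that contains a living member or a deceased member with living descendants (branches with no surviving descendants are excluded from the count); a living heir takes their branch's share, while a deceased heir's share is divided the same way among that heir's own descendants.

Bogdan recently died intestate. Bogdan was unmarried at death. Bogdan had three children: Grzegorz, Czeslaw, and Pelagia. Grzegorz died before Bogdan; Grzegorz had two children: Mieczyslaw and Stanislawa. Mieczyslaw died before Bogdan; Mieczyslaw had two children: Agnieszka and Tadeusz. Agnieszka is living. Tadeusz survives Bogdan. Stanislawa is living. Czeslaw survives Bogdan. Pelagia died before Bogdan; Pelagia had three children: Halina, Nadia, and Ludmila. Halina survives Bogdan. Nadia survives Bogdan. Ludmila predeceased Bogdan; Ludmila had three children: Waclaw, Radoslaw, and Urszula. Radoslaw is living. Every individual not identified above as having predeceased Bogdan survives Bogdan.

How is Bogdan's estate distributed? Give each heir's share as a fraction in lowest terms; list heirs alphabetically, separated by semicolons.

There is no surviving spouse, so the entire estate passes to Bogdan's descendants per stirpes.
The estate is divided into 3 equal shares of 1/3 among Grzegorz, Czeslaw, Pelagia.
Grzegorz predeceased; the 1/3 allotted to Grzegorz's branch passes to Grzegorz's issue by representation.
The 1/3 is divided into 2 equal shares of 1/6 among Mieczyslaw, Stanislawa.
Mieczyslaw predeceased; the 1/6 allotted to Mieczyslaw's branch passes to Mieczyslaw's issue by representation.
The 1/6 is divided into 2 equal shares of 1/12 among Agnieszka, Tadeusz.
Agnieszka is living and takes 1/12.
Tadeusz is living and takes 1/12.
Stanislawa is living and takes 1/6.
Czeslaw is living and takes 1/3.
Pelagia predeceased; the 1/3 allotted to Pelagia's branch passes to Pelagia's issue by representation.
The 1/3 is divided into 3 equal shares of 1/9 among Halina, Nadia, Ludmila.
Halina is living and takes 1/9.
Nadia is living and takes 1/9.
Ludmila predeceased; the 1/9 allotted to Ludmila's branch passes to Ludmila's issue by representation.
The 1/9 is divided into 3 equal shares of 1/27 among Waclaw, Radoslaw, Urszula.
Waclaw is living and takes 1/27.
Radoslaw is living and takes 1/27.
Urszula is living and takes 1/27.

Agnieszka 1/12; Czeslaw 1/3; Halina 1/9; Nadia 1/9; Radoslaw 1/27; Stanislawa 1/6; Tadeusz 1/12; Urszula 1/27; Waclaw 1/27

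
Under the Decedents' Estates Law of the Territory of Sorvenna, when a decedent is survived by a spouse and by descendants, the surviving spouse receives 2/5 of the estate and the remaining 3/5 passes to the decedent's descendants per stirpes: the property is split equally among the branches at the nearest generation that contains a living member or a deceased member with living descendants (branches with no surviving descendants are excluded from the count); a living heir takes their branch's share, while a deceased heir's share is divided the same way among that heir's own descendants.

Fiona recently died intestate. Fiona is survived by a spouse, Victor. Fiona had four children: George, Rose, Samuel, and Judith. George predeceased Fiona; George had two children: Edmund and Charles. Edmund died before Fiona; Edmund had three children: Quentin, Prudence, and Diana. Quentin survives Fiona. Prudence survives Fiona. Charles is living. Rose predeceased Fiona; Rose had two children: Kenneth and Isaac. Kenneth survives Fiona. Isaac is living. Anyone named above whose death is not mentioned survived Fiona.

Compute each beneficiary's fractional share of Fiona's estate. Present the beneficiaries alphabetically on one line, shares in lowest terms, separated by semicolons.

Charles 3/40; Diana 1/40; Isaac 3/40; Judith 3/20; Kenneth 3/40; Prudence 1/40; Quentin 1/40; Samuel 3/20; Victor 2/5

Victor, as surviving spouse, takes 2/5.
The remaining 3/5 passes to Fiona's descendants per stirpes.
The 3/5 is divided into 4 equal shares of 3/20 among George, Rose, Samuel, Judith.
George predeceased; the 3/20 allotted to George's branch passes to George's issue by representation.
The 3/20 is divided into 2 equal shares of 3/40 among Edmund, Charles.
Edmund predeceased; the 3/40 allotted to Edmund's branch passes to Edmund's issue by representation.
The 3/40 is divided into 3 equal shares of 1/40 among Quentin, Prudence, Diana.
Quentin is living and takes 1/40.
Prudence is living and takes 1/40.
Diana is living and takes 1/40.
Charles is living and takes 3/40.
Rose predeceased; the 3/20 allotted to Rose's branch passes to Rose's issue by representation.
The 3/20 is divided into 2 equal shares of 3/40 among Kenneth, Isaac.
Kenneth is living and takes 3/40.
Isaac is living and takes 3/40.
Samuel is living and takes 3/20.
Judith is living and takes 3/20.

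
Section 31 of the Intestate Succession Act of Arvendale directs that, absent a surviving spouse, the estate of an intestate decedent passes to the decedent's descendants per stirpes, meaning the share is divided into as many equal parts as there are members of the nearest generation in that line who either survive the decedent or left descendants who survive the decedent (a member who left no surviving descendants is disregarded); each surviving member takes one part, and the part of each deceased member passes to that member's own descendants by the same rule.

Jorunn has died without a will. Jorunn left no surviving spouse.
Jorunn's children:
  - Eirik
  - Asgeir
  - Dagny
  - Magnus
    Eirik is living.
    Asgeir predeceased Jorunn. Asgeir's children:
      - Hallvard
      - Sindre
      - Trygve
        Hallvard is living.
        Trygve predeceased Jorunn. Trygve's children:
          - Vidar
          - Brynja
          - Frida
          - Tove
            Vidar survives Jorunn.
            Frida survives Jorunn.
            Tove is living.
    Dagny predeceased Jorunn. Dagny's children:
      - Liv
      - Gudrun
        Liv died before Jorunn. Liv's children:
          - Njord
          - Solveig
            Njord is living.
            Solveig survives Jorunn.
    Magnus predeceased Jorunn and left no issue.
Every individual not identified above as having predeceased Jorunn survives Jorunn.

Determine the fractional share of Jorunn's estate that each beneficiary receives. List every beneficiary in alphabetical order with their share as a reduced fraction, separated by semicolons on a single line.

There is no surviving spouse, so the entire estate passes to Jorunn's descendants per stirpes.
Magnus left no surviving issue, so that branch lapses and is disregarded.
The estate is divided into 3 equal shares of 1/3 among Eirik, Asgeir, Dagny.
Eirik is living and takes 1/3.
Asgeir predeceased; the 1/3 allotted to Asgeir's branch passes to Asgeir's issue by representation.
The 1/3 is divided into 3 equal shares of 1/9 among Hallvard, Sindre, Trygve.
Hallvard is living and takes 1/9.
Sindre is living and takes 1/9.
Trygve predeceased; the 1/9 allotted to Trygve's branch passes to Trygve's issue by representation.
The 1/9 is divided into 4 equal shares of 1/36 among Vidar, Brynja, Frida, Tove.
Vidar is living and takes 1/36.
Brynja is living and takes 1/36.
Frida is living and takes 1/36.
Tove is living and takes 1/36.
Dagny predeceased; the 1/3 allotted to Dagny's branch passes to Dagny's issue by representation.
The 1/3 is divided into 2 equal shares of 1/6 among Liv, Gudrun.
Liv predeceased; the 1/6 allotted to Liv's branch passes to Liv's issue by representation.
The 1/6 is divided into 2 equal shares of 1/12 among Njord, Solveig.
Njord is living and takes 1/12.
Solveig is living and takes 1/12.
Gudrun is living and takes 1/6.

Brynja 1/36; Eirik 1/3; Frida 1/36; Gudrun 1/6; Hallvard 1/9; Njord 1/12; Sindre 1/9; Solveig 1/12; Tove 1/36; Vidar 1/36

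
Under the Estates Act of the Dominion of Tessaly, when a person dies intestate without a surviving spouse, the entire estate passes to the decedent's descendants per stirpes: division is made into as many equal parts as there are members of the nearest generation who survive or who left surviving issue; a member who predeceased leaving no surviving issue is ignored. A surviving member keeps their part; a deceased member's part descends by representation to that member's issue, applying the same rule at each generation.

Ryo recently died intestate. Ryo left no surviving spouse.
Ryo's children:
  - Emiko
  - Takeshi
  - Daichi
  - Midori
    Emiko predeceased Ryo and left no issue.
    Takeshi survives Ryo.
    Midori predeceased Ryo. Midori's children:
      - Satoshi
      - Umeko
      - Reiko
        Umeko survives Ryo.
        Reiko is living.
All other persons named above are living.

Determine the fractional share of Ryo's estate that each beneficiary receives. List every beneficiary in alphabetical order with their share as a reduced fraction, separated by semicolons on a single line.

There is no surviving spouse, so the entire estate passes to Ryo's descendants per stirpes.
Emiko left no surviving issue, so that branch lapses and is disregarded.
The estate is divided into 3 equal shares of 1/3 among Takeshi, Daichi, Midori.
Takeshi is living and takes 1/3.
Daichi is living and takes 1/3.
Midori predeceased; the 1/3 allotted to Midori's branch passes to Midori's issue by representation.
The 1/3 is divided into 3 equal shares of 1/9 among Satoshi, Umeko, Reiko.
Satoshi is living and takes 1/9.
Umeko is living and takes 1/9.
Reiko is living and takes 1/9.

Daichi 1/3; Reiko 1/9; Satoshi 1/9; Takeshi 1/3; Umeko 1/9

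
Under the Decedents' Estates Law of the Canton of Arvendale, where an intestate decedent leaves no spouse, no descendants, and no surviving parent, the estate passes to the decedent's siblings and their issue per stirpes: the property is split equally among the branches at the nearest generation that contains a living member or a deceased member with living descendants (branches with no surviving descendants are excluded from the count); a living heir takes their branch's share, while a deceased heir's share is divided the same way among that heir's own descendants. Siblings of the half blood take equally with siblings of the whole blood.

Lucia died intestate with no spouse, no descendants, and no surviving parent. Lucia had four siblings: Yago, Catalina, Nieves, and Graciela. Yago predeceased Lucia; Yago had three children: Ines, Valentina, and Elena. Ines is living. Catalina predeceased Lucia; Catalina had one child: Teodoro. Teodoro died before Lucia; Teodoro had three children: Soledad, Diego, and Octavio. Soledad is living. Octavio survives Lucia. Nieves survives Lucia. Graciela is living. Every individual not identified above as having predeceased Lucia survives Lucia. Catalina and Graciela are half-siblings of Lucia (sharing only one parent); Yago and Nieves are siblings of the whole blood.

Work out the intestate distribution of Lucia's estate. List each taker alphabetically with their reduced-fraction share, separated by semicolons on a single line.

No spouse, descendants, or parent survives, so the estate passes to Lucia's siblings per stirpes.
Half-blood and whole-blood siblings take equally under the stated rule.
The estate is divided into 4 equal shares of 1/4 among Yago, Catalina, Nieves, Graciela.
Yago predeceased; the 1/4 allotted to Yago's branch passes to Yago's issue by representation.
The 1/4 is divided into 3 equal shares of 1/12 among Ines, Valentina, Elena.
Ines is living and takes 1/12.
Valentina is living and takes 1/12.
Elena is living and takes 1/12.
Catalina predeceased; the 1/4 allotted to Catalina's branch passes to Catalina's issue by representation.
Teodoro's line is the sole branch at this level, so the full 1/4 passes to Teodoro's issue by representation.
The 1/4 is divided into 3 equal shares of 1/12 among Soledad, Diego, Octavio.
Soledad is living and takes 1/12.
Diego is living and takes 1/12.
Octavio is living and takes 1/12.
Nieves is living and takes 1/4.
Graciela is living and takes 1/4.

Diego 1/12; Elena 1/12; Graciela 1/4; Ines 1/12; Nieves 1/4; Octavio 1/12; Soledad 1/12; Valentina 1/12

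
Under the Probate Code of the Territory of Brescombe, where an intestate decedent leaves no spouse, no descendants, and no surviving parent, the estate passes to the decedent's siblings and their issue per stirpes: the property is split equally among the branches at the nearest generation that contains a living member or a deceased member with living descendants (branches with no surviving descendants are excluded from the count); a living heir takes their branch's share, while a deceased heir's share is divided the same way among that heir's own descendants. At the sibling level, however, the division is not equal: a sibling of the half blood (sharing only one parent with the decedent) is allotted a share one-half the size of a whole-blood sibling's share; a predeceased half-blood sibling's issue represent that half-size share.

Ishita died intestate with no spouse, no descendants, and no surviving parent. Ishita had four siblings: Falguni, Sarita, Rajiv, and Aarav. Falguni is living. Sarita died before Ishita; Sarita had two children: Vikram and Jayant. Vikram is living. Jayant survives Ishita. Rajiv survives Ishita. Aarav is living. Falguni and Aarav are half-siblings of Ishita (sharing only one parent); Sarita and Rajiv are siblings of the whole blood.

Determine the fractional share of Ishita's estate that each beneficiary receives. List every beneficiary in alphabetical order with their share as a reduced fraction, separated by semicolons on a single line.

No spouse, descendants, or parent survives, so the estate passes to Ishita's siblings per stirpes.
Half-blood siblings count for one-half the weight of whole-blood siblings at the initial division.
Dividing 1 in proportion to weights (total weight 3): Falguni (weight 1/2) → 1/6; Sarita (weight 1) → 1/3; Rajiv (weight 1) → 1/3; Aarav (weight 1/2) → 1/6.
Falguni is living and takes 1/6.
Sarita predeceased; the 1/3 allotted to Sarita's branch passes to Sarita's issue by representation.
The 1/3 is divided into 2 equal shares of 1/6 among Vikram, Jayant.
Vikram is living and takes 1/6.
Jayant is living and takes 1/6.
Rajiv is living and takes 1/3.
Aarav is living and takes 1/6.

Aarav 1/6; Falguni 1/6; Jayant 1/6; Rajiv 1/3; Vikram 1/6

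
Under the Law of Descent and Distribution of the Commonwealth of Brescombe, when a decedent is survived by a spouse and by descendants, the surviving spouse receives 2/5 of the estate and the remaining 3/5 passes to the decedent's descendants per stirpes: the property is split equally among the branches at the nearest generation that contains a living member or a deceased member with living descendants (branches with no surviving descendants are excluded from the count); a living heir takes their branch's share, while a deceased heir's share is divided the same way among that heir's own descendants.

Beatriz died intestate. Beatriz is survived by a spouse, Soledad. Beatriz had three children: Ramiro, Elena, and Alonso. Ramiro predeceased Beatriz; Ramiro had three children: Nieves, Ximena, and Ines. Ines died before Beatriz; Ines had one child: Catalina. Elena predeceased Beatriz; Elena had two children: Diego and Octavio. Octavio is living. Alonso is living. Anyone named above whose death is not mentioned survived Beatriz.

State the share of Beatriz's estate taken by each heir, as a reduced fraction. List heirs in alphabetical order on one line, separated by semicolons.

Soledad, as surviving spouse, takes 2/5.
The remaining 3/5 passes to Beatriz's descendants per stirpes.
The 3/5 is divided into 3 equal shares of 1/5 among Ramiro, Elena, Alonso.
Ramiro predeceased; the 1/5 allotted to Ramiro's branch passes to Ramiro's issue by representation.
The 1/5 is divided into 3 equal shares of 1/15 among Nieves, Ximena, Ines.
Nieves is living and takes 1/15.
Ximena is living and takes 1/15.
Ines predeceased; the 1/15 allotted to Ines's branch passes to Ines's issue by representation.
Catalina is the sole taker at this level and receives the full 1/15.
Elena predeceased; the 1/5 allotted to Elena's branch passes to Elena's issue by representation.
The 1/5 is divided into 2 equal shares of 1/10 among Diego, Octavio.
Diego is living and takes 1/10.
Octavio is living and takes 1/10.
Alonso is living and takes 1/5.

Alonso 1/5; Catalina 1/15; Diego 1/10; Nieves 1/15; Octavio 1/10; Soledad 2/5; Ximena 1/15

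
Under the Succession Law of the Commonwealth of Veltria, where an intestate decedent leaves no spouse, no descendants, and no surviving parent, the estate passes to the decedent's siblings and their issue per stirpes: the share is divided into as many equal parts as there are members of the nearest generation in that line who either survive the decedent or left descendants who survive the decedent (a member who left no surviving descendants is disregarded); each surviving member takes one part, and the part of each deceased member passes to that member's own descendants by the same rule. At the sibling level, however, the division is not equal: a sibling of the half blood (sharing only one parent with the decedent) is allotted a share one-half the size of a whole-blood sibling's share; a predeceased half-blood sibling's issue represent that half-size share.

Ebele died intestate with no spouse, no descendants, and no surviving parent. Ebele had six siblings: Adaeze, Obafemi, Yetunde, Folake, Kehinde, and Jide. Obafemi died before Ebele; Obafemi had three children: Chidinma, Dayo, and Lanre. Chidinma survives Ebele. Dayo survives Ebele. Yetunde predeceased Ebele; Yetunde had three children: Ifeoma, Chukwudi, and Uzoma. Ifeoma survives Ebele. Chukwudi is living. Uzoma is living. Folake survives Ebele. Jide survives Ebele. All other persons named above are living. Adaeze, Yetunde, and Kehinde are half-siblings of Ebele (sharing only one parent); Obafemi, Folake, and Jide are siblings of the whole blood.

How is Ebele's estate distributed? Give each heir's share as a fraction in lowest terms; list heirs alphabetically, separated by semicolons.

No spouse, descendants, or parent survives, so the estate passes to Ebele's siblings per stirpes.
Half-blood siblings count for one-half the weight of whole-blood siblings at the initial division.
Dividing 1 in proportion to weights (total weight 9/2): Adaeze (weight 1/2) → 1/9; Obafemi (weight 1) → 2/9; Yetunde (weight 1/2) → 1/9; Folake (weight 1) → 2/9; Kehinde (weight 1/2) → 1/9; Jide (weight 1) → 2/9.
Adaeze is living and takes 1/9.
Obafemi predeceased; the 2/9 allotted to Obafemi's branch passes to Obafemi's issue by representation.
The 2/9 is divided into 3 equal shares of 2/27 among Chidinma, Dayo, Lanre.
Chidinma is living and takes 2/27.
Dayo is living and takes 2/27.
Lanre is living and takes 2/27.
Yetunde predeceased; the 1/9 allotted to Yetunde's branch passes to Yetunde's issue by representation.
The 1/9 is divided into 3 equal shares of 1/27 among Ifeoma, Chukwudi, Uzoma.
Ifeoma is living and takes 1/27.
Chukwudi is living and takes 1/27.
Uzoma is living and takes 1/27.
Folake is living and takes 2/9.
Kehinde is living and takes 1/9.
Jide is living and takes 2/9.

Adaeze 1/9; Chidinma 2/27; Chukwudi 1/27; Dayo 2/27; Folake 2/9; Ifeoma 1/27; Jide 2/9; Kehinde 1/9; Lanre 2/27; Uzoma 1/27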